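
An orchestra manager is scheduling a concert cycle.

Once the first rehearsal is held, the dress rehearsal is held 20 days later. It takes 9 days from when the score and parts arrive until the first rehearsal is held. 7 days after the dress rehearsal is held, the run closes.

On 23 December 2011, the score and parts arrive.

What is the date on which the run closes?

The score and parts arrive: Dec 23, 2011.
The first rehearsal is held: Dec 23, 2011 + 9 days = Jan 1, 2012.
The dress rehearsal is held: Jan 1, 2012 + 20 days = Jan 21, 2012.
The run closes: Jan 21, 2012 + 7 days = Jan 28, 2012.

28 January 2012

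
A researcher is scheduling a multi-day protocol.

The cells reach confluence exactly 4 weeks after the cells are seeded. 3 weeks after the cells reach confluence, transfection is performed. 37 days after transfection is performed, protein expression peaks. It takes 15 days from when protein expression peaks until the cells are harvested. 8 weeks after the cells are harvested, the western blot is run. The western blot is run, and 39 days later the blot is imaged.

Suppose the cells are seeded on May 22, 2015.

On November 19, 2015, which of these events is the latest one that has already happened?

The cells are seeded: May 22, 2015.
The cells reach confluence: May 22, 2015 + 4 weeks = Jun 19, 2015.
Transfection is performed: Jun 19, 2015 + 3 weeks = Jul 10, 2015.
Protein expression peaks: Jul 10, 2015 + 37 days = Aug 16, 2015.
The cells are harvested: Aug 16, 2015 + 15 days = Aug 31, 2015.
The western blot is run: Aug 31, 2015 + 8 weeks = Oct 26, 2015.
The blot is imaged: Oct 26, 2015 + 39 days = Dec 4, 2015.
Nov 19, 2015 falls between when the western blot is run (Oct 26, 2015) and when the blot is imaged (Dec 4, 2015).

The western blot is run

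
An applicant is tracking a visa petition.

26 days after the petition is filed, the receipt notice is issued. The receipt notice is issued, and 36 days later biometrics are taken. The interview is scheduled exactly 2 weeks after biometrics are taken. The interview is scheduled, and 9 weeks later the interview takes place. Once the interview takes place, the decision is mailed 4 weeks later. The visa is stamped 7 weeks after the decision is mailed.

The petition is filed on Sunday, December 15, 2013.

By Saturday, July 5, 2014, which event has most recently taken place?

The petition is filed: Dec 15, 2013.
The receipt notice is issued: Dec 15, 2013 + 26 days = Jan 10, 2014.
Biometrics are taken: Jan 10, 2014 + 36 days = Feb 15, 2014.
The interview is scheduled: Feb 15, 2014 + 2 weeks = Mar 1, 2014.
The interview takes place: Mar 1, 2014 + 9 weeks = May 3, 2014.
The decision is mailed: May 3, 2014 + 4 weeks = May 31, 2014.
The visa is stamped: May 31, 2014 + 7 weeks = Jul 19, 2014.
Jul 5, 2014 falls between when the decision is mailed (May 31, 2014) and when the visa is stamped (Jul 19, 2014).

The decision is mailed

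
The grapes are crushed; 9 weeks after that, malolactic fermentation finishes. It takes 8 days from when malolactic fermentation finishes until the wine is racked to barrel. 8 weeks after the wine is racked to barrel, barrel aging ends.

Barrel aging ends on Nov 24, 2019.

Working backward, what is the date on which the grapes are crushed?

Jul 20, 2019

Barrel aging ends: Nov 24, 2019.
The wine is racked to barrel: Nov 24, 2019 − 8 weeks = Sep 29, 2019.
Malolactic fermentation finishes: Sep 29, 2019 − 8 days = Sep 21, 2019.
The grapes are crushed: Sep 21, 2019 − 9 weeks = Jul 20, 2019.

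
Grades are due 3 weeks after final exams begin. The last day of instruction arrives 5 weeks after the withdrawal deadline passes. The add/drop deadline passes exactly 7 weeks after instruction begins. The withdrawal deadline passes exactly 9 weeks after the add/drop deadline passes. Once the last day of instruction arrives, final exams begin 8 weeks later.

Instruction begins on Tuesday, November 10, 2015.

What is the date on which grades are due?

Instruction begins: Nov 10, 2015.
The add/drop deadline passes: Nov 10, 2015 + 7 weeks = Dec 29, 2015.
The withdrawal deadline passes: Dec 29, 2015 + 9 weeks = Mar 1, 2016.
The last day of instruction arrives: Mar 1, 2016 + 5 weeks = Apr 5, 2016.
Final exams begin: Apr 5, 2016 + 8 weeks = May 31, 2016.
Grades are due: May 31, 2016 + 3 weeks = Jun 21, 2016.

Tuesday, June 21, 2016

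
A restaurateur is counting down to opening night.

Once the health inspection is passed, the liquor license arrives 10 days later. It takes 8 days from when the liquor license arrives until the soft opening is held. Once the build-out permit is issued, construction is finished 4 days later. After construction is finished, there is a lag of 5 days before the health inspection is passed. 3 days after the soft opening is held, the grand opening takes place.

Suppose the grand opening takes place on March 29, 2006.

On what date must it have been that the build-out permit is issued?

The grand opening takes place: Mar 29, 2006.
The soft opening is held: Mar 29, 2006 − 3 days = Mar 26, 2006.
The liquor license arrives: Mar 26, 2006 − 8 days = Mar 18, 2006.
The health inspection is passed: Mar 18, 2006 − 10 days = Mar 8, 2006.
Construction is finished: Mar 8, 2006 − 5 days = Mar 3, 2006.
The build-out permit is issued: Mar 3, 2006 − 4 days = Feb 27, 2006.

February 27, 2006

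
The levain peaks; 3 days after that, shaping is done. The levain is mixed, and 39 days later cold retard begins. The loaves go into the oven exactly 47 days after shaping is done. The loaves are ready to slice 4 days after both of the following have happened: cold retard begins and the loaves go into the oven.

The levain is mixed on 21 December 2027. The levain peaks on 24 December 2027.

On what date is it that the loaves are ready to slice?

The levain is mixed: Dec 21, 2027.
Cold retard begins: Dec 21, 2027 + 39 days = Jan 29, 2028.
The levain peaks: Dec 24, 2027.
Shaping is done: Dec 24, 2027 + 3 days = Dec 27, 2027.
The loaves go into the oven: Dec 27, 2027 + 47 days = Feb 12, 2028.
Both prerequisites met — cold retard begins (Jan 29, 2028), the loaves go into the oven (Feb 12, 2028); the later is Feb 12, 2028.
The loaves are ready to slice: Feb 12, 2028 + 4 days = Feb 16, 2028.

16 February 2028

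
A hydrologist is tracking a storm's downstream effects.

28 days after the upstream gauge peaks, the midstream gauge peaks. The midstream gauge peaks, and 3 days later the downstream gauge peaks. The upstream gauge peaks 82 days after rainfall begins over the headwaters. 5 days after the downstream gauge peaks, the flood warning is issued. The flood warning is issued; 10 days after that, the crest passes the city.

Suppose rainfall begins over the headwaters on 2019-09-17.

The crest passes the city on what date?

2020-01-23

Rainfall begins over the headwaters: Sep 17, 2019.
The upstream gauge peaks: Sep 17, 2019 + 82 days = Dec 8, 2019.
The midstream gauge peaks: Dec 8, 2019 + 28 days = Jan 5, 2020.
The downstream gauge peaks: Jan 5, 2020 + 3 days = Jan 8, 2020.
The flood warning is issued: Jan 8, 2020 + 5 days = Jan 13, 2020.
The crest passes the city: Jan 13, 2020 + 10 days = Jan 23, 2020.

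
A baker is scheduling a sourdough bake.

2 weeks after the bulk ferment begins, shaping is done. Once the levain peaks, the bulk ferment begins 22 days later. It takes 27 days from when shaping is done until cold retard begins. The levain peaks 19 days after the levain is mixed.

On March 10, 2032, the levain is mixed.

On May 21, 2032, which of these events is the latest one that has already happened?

The levain is mixed: Mar 10, 2032.
The levain peaks: Mar 10, 2032 + 19 days = Mar 29, 2032.
The bulk ferment begins: Mar 29, 2032 + 22 days = Apr 20, 2032.
Shaping is done: Apr 20, 2032 + 2 weeks = May 4, 2032.
Cold retard begins: May 4, 2032 + 27 days = May 31, 2032.
May 21, 2032 falls between when shaping is done (May 4, 2032) and when cold retard begins (May 31, 2032).

Shaping is done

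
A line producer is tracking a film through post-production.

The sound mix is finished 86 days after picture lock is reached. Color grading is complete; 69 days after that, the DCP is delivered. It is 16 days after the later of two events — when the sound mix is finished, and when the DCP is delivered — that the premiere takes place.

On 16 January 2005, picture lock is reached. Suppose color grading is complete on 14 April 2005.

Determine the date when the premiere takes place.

8 July 2005

Picture lock is reached: Jan 16, 2005.
The sound mix is finished: Jan 16, 2005 + 86 days = Apr 12, 2005.
Color grading is complete: Apr 14, 2005.
The DCP is delivered: Apr 14, 2005 + 69 days = Jun 22, 2005.
Both prerequisites met — the sound mix is finished (Apr 12, 2005), the DCP is delivered (Jun 22, 2005); the later is Jun 22, 2005.
The premiere takes place: Jun 22, 2005 + 16 days = Jul 8, 2005.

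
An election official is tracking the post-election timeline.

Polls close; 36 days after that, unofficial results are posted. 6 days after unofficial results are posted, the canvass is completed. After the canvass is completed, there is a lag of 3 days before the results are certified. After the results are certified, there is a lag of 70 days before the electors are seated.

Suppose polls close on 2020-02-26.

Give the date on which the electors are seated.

Polls close: Feb 26, 2020.
Unofficial results are posted: Feb 26, 2020 + 36 days = Apr 2, 2020.
The canvass is completed: Apr 2, 2020 + 6 days = Apr 8, 2020.
The results are certified: Apr 8, 2020 + 3 days = Apr 11, 2020.
The electors are seated: Apr 11, 2020 + 70 days = Jun 20, 2020.

2020-06-20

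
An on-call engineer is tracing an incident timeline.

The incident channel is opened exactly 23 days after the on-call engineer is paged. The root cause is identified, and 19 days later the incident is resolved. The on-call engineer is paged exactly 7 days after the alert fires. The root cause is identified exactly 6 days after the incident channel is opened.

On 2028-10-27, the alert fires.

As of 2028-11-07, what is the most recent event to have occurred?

The alert fires: Oct 27, 2028.
The on-call engineer is paged: Oct 27, 2028 + 7 days = Nov 3, 2028.
The incident channel is opened: Nov 3, 2028 + 23 days = Nov 26, 2028.
The root cause is identified: Nov 26, 2028 + 6 days = Dec 2, 2028.
The incident is resolved: Dec 2, 2028 + 19 days = Dec 21, 2028.
Nov 7, 2028 falls between when the on-call engineer is paged (Nov 3, 2028) and when the incident channel is opened (Nov 26, 2028).

The on-call engineer is paged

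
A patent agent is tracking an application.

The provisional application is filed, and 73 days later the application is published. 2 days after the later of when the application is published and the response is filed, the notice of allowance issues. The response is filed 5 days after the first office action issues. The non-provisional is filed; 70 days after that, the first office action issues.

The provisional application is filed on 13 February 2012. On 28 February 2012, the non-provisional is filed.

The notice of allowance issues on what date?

15 May 2012

The provisional application is filed: Feb 13, 2012.
The application is published: Feb 13, 2012 + 73 days = Apr 26, 2012.
The non-provisional is filed: Feb 28, 2012.
The first office action issues: Feb 28, 2012 + 70 days = May 8, 2012.
The response is filed: May 8, 2012 + 5 days = May 13, 2012.
Both prerequisites met — the application is published (Apr 26, 2012), the response is filed (May 13, 2012); the later is May 13, 2012.
The notice of allowance issues: May 13, 2012 + 2 days = May 15, 2012.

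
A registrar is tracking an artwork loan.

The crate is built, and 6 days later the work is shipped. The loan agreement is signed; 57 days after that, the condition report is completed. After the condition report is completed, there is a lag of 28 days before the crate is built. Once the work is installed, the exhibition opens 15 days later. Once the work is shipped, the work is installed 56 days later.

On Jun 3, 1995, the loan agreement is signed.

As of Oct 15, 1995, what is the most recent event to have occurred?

The loan agreement is signed: Jun 3, 1995.
The condition report is completed: Jun 3, 1995 + 57 days = Jul 30, 1995.
The crate is built: Jul 30, 1995 + 28 days = Aug 27, 1995.
The work is shipped: Aug 27, 1995 + 6 days = Sep 2, 1995.
The work is installed: Sep 2, 1995 + 56 days = Oct 28, 1995.
The exhibition opens: Oct 28, 1995 + 15 days = Nov 12, 1995.
Oct 15, 1995 falls between when the work is shipped (Sep 2, 1995) and when the work is installed (Oct 28, 1995).

The work is shipped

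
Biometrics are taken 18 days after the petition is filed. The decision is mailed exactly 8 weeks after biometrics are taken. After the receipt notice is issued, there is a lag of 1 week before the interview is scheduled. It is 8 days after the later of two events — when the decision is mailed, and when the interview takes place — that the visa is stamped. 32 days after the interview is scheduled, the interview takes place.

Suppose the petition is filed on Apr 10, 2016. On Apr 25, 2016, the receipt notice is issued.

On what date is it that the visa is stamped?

The petition is filed: Apr 10, 2016.
Biometrics are taken: Apr 10, 2016 + 18 days = Apr 28, 2016.
The decision is mailed: Apr 28, 2016 + 8 weeks = Jun 23, 2016.
The receipt notice is issued: Apr 25, 2016.
The interview is scheduled: Apr 25, 2016 + 1 week = May 2, 2016.
The interview takes place: May 2, 2016 + 32 days = Jun 3, 2016.
Both prerequisites met — the decision is mailed (Jun 23, 2016), the interview takes place (Jun 3, 2016); the later is Jun 23, 2016.
The visa is stamped: Jun 23, 2016 + 8 days = Jul 1, 2016.

Jul 1, 2016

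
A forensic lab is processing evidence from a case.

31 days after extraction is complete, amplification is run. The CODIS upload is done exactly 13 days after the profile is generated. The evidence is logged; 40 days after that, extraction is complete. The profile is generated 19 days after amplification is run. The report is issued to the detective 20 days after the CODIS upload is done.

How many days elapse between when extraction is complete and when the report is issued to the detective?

Causal path: extraction is complete → amplification is run → the profile is generated → the CODIS upload is done → the report is issued to the detective.
Total delay along the path: 31 + 19 + 13 + 20 = 83 days.

83 days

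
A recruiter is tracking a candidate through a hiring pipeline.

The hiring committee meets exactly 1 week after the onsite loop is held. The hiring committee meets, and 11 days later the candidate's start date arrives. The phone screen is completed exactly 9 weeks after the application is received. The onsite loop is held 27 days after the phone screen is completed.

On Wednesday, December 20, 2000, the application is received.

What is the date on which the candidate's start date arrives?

The application is received: Dec 20, 2000.
The phone screen is completed: Dec 20, 2000 + 9 weeks = Feb 21, 2001.
The onsite loop is held: Feb 21, 2001 + 27 days = Mar 20, 2001.
The hiring committee meets: Mar 20, 2001 + 1 week = Mar 27, 2001.
The candidate's start date arrives: Mar 27, 2001 + 11 days = Apr 7, 2001.

Saturday, April 7, 2001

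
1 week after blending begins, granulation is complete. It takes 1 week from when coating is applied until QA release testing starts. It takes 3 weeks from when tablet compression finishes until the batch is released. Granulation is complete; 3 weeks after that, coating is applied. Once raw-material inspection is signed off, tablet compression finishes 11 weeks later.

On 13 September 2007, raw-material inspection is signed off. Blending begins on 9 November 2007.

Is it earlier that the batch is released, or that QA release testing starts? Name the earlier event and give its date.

Raw-material inspection is signed off: Sep 13, 2007.
Tablet compression finishes: Sep 13, 2007 + 11 weeks = Nov 29, 2007.
The batch is released: Nov 29, 2007 + 3 weeks = Dec 20, 2007.
Blending begins: Nov 9, 2007.
Granulation is complete: Nov 9, 2007 + 1 week = Nov 16, 2007.
Coating is applied: Nov 16, 2007 + 3 weeks = Dec 7, 2007.
QA release testing starts: Dec 7, 2007 + 1 week = Dec 14, 2007.
Comparing: the batch is released on Dec 20, 2007 vs QA release testing starts on Dec 14, 2007. Earlier: QA release testing starts.

QA release testing starts — 14 December 2007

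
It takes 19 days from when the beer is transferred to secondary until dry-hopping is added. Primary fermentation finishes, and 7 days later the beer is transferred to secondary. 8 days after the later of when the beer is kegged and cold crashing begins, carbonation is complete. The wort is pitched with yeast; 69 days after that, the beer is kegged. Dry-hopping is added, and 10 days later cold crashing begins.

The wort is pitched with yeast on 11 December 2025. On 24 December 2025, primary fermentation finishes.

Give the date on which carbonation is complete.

The wort is pitched with yeast: Dec 11, 2025.
The beer is kegged: Dec 11, 2025 + 69 days = Feb 18, 2026.
Primary fermentation finishes: Dec 24, 2025.
The beer is transferred to secondary: Dec 24, 2025 + 7 days = Dec 31, 2025.
Dry-hopping is added: Dec 31, 2025 + 19 days = Jan 19, 2026.
Cold crashing begins: Jan 19, 2026 + 10 days = Jan 29, 2026.
Both prerequisites met — the beer is kegged (Feb 18, 2026), cold crashing begins (Jan 29, 2026); the later is Feb 18, 2026.
Carbonation is complete: Feb 18, 2026 + 8 days = Feb 26, 2026.

26 February 2026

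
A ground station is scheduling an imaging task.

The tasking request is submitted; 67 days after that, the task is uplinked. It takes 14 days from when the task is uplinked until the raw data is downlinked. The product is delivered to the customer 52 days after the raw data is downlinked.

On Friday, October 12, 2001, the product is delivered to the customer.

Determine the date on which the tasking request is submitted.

The product is delivered to the customer: Oct 12, 2001.
The raw data is downlinked: Oct 12, 2001 − 52 days = Aug 21, 2001.
The task is uplinked: Aug 21, 2001 − 14 days = Aug 7, 2001.
The tasking request is submitted: Aug 7, 2001 − 67 days = Jun 1, 2001.

Friday, June 1, 2001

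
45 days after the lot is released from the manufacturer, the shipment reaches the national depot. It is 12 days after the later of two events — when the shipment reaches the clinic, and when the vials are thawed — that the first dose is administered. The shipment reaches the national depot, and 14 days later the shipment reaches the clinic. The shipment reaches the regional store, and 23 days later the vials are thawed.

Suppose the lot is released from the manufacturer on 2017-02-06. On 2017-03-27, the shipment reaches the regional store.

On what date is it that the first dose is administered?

2017-05-01

The lot is released from the manufacturer: Feb 6, 2017.
The shipment reaches the national depot: Feb 6, 2017 + 45 days = Mar 23, 2017.
The shipment reaches the clinic: Mar 23, 2017 + 14 days = Apr 6, 2017.
The shipment reaches the regional store: Mar 27, 2017.
The vials are thawed: Mar 27, 2017 + 23 days = Apr 19, 2017.
Both prerequisites met — the shipment reaches the clinic (Apr 6, 2017), the vials are thawed (Apr 19, 2017); the later is Apr 19, 2017.
The first dose is administered: Apr 19, 2017 + 12 days = May 1, 2017.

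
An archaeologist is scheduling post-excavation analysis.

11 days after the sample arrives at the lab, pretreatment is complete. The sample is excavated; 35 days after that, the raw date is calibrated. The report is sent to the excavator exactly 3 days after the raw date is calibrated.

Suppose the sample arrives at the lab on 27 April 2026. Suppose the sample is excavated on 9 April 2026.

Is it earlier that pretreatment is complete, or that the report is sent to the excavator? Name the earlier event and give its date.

The sample arrives at the lab: Apr 27, 2026.
Pretreatment is complete: Apr 27, 2026 + 11 days = May 8, 2026.
The sample is excavated: Apr 9, 2026.
The raw date is calibrated: Apr 9, 2026 + 35 days = May 14, 2026.
The report is sent to the excavator: May 14, 2026 + 3 days = May 17, 2026.
Comparing: pretreatment is complete on May 8, 2026 vs the report is sent to the excavator on May 17, 2026. Earlier: pretreatment is complete.

Pretreatment is complete — 8 May 2026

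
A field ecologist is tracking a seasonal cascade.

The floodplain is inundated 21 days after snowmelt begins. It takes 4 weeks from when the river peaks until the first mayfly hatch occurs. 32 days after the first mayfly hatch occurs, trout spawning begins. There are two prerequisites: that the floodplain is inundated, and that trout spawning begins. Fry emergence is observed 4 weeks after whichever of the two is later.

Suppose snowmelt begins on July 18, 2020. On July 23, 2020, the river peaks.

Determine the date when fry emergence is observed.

October 19, 2020

Snowmelt begins: Jul 18, 2020.
The floodplain is inundated: Jul 18, 2020 + 21 days = Aug 8, 2020.
The river peaks: Jul 23, 2020.
The first mayfly hatch occurs: Jul 23, 2020 + 4 weeks = Aug 20, 2020.
Trout spawning begins: Aug 20, 2020 + 32 days = Sep 21, 2020.
Both prerequisites met — the floodplain is inundated (Aug 8, 2020), trout spawning begins (Sep 21, 2020); the later is Sep 21, 2020.
Fry emergence is observed: Sep 21, 2020 + 4 weeks = Oct 19, 2020.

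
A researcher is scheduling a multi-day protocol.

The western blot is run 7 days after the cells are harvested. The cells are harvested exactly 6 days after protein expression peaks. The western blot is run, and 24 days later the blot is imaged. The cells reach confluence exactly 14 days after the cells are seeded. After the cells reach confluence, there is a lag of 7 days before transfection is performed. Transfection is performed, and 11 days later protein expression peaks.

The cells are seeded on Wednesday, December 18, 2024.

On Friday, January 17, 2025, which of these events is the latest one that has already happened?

The cells are seeded: Dec 18, 2024.
The cells reach confluence: Dec 18, 2024 + 14 days = Jan 1, 2025.
Transfection is performed: Jan 1, 2025 + 7 days = Jan 8, 2025.
Protein expression peaks: Jan 8, 2025 + 11 days = Jan 19, 2025.
The cells are harvested: Jan 19, 2025 + 6 days = Jan 25, 2025.
The western blot is run: Jan 25, 2025 + 7 days = Feb 1, 2025.
The blot is imaged: Feb 1, 2025 + 24 days = Feb 25, 2025.
Jan 17, 2025 falls between when transfection is performed (Jan 8, 2025) and when protein expression peaks (Jan 19, 2025).

Transfection is performed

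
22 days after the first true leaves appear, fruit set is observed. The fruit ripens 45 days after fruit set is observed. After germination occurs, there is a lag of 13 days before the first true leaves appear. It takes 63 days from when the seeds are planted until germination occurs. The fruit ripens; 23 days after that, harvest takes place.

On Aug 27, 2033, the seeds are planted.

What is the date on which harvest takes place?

Feb 9, 2034

The seeds are planted: Aug 27, 2033.
Germination occurs: Aug 27, 2033 + 63 days = Oct 29, 2033.
The first true leaves appear: Oct 29, 2033 + 13 days = Nov 11, 2033.
Fruit set is observed: Nov 11, 2033 + 22 days = Dec 3, 2033.
The fruit ripens: Dec 3, 2033 + 45 days = Jan 17, 2034.
Harvest takes place: Jan 17, 2034 + 23 days = Feb 9, 2034.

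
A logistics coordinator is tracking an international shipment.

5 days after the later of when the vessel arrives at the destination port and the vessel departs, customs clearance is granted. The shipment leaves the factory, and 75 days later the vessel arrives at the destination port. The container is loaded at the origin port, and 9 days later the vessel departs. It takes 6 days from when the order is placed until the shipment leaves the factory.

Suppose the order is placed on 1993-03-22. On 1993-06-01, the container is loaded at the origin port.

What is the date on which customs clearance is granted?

1993-06-16

The order is placed: Mar 22, 1993.
The shipment leaves the factory: Mar 22, 1993 + 6 days = Mar 28, 1993.
The vessel arrives at the destination port: Mar 28, 1993 + 75 days = Jun 11, 1993.
The container is loaded at the origin port: Jun 1, 1993.
The vessel departs: Jun 1, 1993 + 9 days = Jun 10, 1993.
Both prerequisites met — the vessel arrives at the destination port (Jun 11, 1993), the vessel departs (Jun 10, 1993); the later is Jun 11, 1993.
Customs clearance is granted: Jun 11, 1993 + 5 days = Jun 16, 1993.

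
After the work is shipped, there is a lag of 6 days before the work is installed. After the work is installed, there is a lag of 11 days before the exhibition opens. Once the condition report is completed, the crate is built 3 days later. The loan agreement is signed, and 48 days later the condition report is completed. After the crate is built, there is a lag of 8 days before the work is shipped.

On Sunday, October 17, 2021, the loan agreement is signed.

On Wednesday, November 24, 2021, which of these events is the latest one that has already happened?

The loan agreement is signed: Oct 17, 2021.
The condition report is completed: Oct 17, 2021 + 48 days = Dec 4, 2021.
The crate is built: Dec 4, 2021 + 3 days = Dec 7, 2021.
The work is shipped: Dec 7, 2021 + 8 days = Dec 15, 2021.
The work is installed: Dec 15, 2021 + 6 days = Dec 21, 2021.
The exhibition opens: Dec 21, 2021 + 11 days = Jan 1, 2022.
Nov 24, 2021 falls between when the loan agreement is signed (Oct 17, 2021) and when the condition report is completed (Dec 4, 2021).

The loan agreement is signed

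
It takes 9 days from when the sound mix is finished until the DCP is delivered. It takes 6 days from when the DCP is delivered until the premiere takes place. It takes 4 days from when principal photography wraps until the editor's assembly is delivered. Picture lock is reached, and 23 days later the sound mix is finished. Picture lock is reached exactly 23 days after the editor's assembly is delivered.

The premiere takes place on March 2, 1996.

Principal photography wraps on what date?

The premiere takes place: Mar 2, 1996.
The DCP is delivered: Mar 2, 1996 − 6 days = Feb 25, 1996.
The sound mix is finished: Feb 25, 1996 − 9 days = Feb 16, 1996.
Picture lock is reached: Feb 16, 1996 − 23 days = Jan 24, 1996.
The editor's assembly is delivered: Jan 24, 1996 − 23 days = Jan 1, 1996.
Principal photography wraps: Jan 1, 1996 − 4 days = Dec 28, 1995.

December 28, 1995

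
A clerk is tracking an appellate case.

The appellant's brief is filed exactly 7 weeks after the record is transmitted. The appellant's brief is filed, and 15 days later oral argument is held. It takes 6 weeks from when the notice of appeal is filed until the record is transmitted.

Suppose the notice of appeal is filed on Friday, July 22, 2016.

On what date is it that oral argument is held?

The notice of appeal is filed: Jul 22, 2016.
The record is transmitted: Jul 22, 2016 + 6 weeks = Sep 2, 2016.
The appellant's brief is filed: Sep 2, 2016 + 7 weeks = Oct 21, 2016.
Oral argument is held: Oct 21, 2016 + 15 days = Nov 5, 2016.

Saturday, November 5, 2016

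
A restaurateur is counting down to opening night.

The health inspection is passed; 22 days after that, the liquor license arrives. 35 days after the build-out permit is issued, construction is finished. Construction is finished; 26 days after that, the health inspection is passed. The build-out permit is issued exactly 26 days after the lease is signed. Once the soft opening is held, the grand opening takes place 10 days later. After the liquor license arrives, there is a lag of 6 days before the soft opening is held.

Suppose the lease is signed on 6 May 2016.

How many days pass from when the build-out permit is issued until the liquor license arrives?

Causal path: the build-out permit is issued → construction is finished → the health inspection is passed → the liquor license arrives.
Total delay along the path: 35 + 26 + 22 = 83 days.

83 days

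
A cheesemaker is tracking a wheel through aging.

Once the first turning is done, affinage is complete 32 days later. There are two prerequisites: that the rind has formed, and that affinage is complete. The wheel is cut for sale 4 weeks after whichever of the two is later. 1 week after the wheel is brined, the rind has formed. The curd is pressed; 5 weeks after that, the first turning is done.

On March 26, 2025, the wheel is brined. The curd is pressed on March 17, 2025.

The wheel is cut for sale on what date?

The wheel is brined: Mar 26, 2025.
The rind has formed: Mar 26, 2025 + 1 week = Apr 2, 2025.
The curd is pressed: Mar 17, 2025.
The first turning is done: Mar 17, 2025 + 5 weeks = Apr 21, 2025.
Affinage is complete: Apr 21, 2025 + 32 days = May 23, 2025.
Both prerequisites met — the rind has formed (Apr 2, 2025), affinage is complete (May 23, 2025); the later is May 23, 2025.
The wheel is cut for sale: May 23, 2025 + 4 weeks = Jun 20, 2025.

June 20, 2025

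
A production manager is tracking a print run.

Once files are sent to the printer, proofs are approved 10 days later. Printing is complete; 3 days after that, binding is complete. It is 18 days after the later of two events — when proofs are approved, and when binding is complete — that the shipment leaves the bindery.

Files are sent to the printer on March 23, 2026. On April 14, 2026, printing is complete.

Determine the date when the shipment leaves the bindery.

Files are sent to the printer: Mar 23, 2026.
Proofs are approved: Mar 23, 2026 + 10 days = Apr 2, 2026.
Printing is complete: Apr 14, 2026.
Binding is complete: Apr 14, 2026 + 3 days = Apr 17, 2026.
Both prerequisites met — proofs are approved (Apr 2, 2026), binding is complete (Apr 17, 2026); the later is Apr 17, 2026.
The shipment leaves the bindery: Apr 17, 2026 + 18 days = May 5, 2026.

May 5, 2026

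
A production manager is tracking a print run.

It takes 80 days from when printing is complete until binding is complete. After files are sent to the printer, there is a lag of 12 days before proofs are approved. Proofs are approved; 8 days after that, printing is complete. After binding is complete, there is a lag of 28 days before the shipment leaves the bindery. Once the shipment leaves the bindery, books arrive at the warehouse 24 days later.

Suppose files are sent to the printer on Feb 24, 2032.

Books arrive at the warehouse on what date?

Jul 25, 2032

Files are sent to the printer: Feb 24, 2032.
Proofs are approved: Feb 24, 2032 + 12 days = Mar 7, 2032.
Printing is complete: Mar 7, 2032 + 8 days = Mar 15, 2032.
Binding is complete: Mar 15, 2032 + 80 days = Jun 3, 2032.
The shipment leaves the bindery: Jun 3, 2032 + 28 days = Jul 1, 2032.
Books arrive at the warehouse: Jul 1, 2032 + 24 days = Jul 25, 2032.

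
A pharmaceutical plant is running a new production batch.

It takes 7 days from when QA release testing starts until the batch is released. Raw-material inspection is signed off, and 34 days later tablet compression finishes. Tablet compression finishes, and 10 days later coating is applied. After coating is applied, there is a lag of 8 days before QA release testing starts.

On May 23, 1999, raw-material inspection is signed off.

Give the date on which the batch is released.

Raw-material inspection is signed off: May 23, 1999.
Tablet compression finishes: May 23, 1999 + 34 days = Jun 26, 1999.
Coating is applied: Jun 26, 1999 + 10 days = Jul 6, 1999.
QA release testing starts: Jul 6, 1999 + 8 days = Jul 14, 1999.
The batch is released: Jul 14, 1999 + 7 days = Jul 21, 1999.

July 21, 1999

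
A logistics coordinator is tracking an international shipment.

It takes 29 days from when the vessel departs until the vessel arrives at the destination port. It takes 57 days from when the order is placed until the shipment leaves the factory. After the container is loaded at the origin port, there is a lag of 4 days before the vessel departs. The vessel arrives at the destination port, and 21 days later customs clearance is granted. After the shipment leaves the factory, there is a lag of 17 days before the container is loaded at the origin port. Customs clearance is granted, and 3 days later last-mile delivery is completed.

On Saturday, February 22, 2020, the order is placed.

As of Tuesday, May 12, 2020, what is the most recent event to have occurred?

The vessel departs

The order is placed: Feb 22, 2020.
The shipment leaves the factory: Feb 22, 2020 + 57 days = Apr 19, 2020.
The container is loaded at the origin port: Apr 19, 2020 + 17 days = May 6, 2020.
The vessel departs: May 6, 2020 + 4 days = May 10, 2020.
The vessel arrives at the destination port: May 10, 2020 + 29 days = Jun 8, 2020.
Customs clearance is granted: Jun 8, 2020 + 21 days = Jun 29, 2020.
Last-mile delivery is completed: Jun 29, 2020 + 3 days = Jul 2, 2020.
May 12, 2020 falls between when the vessel departs (May 10, 2020) and when the vessel arrives at the destination port (Jun 8, 2020).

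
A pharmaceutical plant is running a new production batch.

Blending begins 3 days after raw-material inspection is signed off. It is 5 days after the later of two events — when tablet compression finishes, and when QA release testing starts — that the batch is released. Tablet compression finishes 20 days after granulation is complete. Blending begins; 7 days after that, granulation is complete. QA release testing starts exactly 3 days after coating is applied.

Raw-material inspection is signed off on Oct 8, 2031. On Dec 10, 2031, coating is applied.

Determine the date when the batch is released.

Dec 18, 2031

Raw-material inspection is signed off: Oct 8, 2031.
Blending begins: Oct 8, 2031 + 3 days = Oct 11, 2031.
Granulation is complete: Oct 11, 2031 + 7 days = Oct 18, 2031.
Tablet compression finishes: Oct 18, 2031 + 20 days = Nov 7, 2031.
Coating is applied: Dec 10, 2031.
QA release testing starts: Dec 10, 2031 + 3 days = Dec 13, 2031.
Both prerequisites met — tablet compression finishes (Nov 7, 2031), QA release testing starts (Dec 13, 2031); the later is Dec 13, 2031.
The batch is released: Dec 13, 2031 + 5 days = Dec 18, 2031.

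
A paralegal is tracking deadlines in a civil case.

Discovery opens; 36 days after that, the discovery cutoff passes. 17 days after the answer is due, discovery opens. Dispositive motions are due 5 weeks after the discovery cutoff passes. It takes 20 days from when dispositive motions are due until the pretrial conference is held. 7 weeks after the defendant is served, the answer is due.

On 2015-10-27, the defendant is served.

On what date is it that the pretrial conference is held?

2016-04-01

The defendant is served: Oct 27, 2015.
The answer is due: Oct 27, 2015 + 7 weeks = Dec 15, 2015.
Discovery opens: Dec 15, 2015 + 17 days = Jan 1, 2016.
The discovery cutoff passes: Jan 1, 2016 + 36 days = Feb 6, 2016.
Dispositive motions are due: Feb 6, 2016 + 5 weeks = Mar 12, 2016.
The pretrial conference is held: Mar 12, 2016 + 20 days = Apr 1, 2016.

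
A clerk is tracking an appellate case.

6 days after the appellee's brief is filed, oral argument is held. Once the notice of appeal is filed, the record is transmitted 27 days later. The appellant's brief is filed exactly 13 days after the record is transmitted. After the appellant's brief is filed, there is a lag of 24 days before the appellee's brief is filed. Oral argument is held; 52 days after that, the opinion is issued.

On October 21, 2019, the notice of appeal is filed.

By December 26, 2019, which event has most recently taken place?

The appellee's brief is filed

The notice of appeal is filed: Oct 21, 2019.
The record is transmitted: Oct 21, 2019 + 27 days = Nov 17, 2019.
The appellant's brief is filed: Nov 17, 2019 + 13 days = Nov 30, 2019.
The appellee's brief is filed: Nov 30, 2019 + 24 days = Dec 24, 2019.
Oral argument is held: Dec 24, 2019 + 6 days = Dec 30, 2019.
The opinion is issued: Dec 30, 2019 + 52 days = Feb 20, 2020.
Dec 26, 2019 falls between when the appellee's brief is filed (Dec 24, 2019) and when oral argument is held (Dec 30, 2019).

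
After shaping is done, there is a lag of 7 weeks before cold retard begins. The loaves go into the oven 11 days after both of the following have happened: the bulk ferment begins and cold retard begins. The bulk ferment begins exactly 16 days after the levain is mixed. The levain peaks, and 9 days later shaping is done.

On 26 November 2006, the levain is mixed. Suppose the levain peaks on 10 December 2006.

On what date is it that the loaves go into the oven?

The levain is mixed: Nov 26, 2006.
The bulk ferment begins: Nov 26, 2006 + 16 days = Dec 12, 2006.
The levain peaks: Dec 10, 2006.
Shaping is done: Dec 10, 2006 + 9 days = Dec 19, 2006.
Cold retard begins: Dec 19, 2006 + 7 weeks = Feb 6, 2007.
Both prerequisites met — the bulk ferment begins (Dec 12, 2006), cold retard begins (Feb 6, 2007); the later is Feb 6, 2007.
The loaves go into the oven: Feb 6, 2007 + 11 days = Feb 17, 2007.

17 February 2007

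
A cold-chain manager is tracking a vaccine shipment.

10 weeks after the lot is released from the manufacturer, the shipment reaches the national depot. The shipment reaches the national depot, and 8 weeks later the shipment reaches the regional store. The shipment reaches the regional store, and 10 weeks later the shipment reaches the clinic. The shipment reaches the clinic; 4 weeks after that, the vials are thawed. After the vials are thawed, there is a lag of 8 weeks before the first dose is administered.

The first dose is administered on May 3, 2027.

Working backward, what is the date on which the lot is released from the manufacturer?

July 27, 2026

The first dose is administered: May 3, 2027.
The vials are thawed: May 3, 2027 − 8 weeks = Mar 8, 2027.
The shipment reaches the clinic: Mar 8, 2027 − 4 weeks = Feb 8, 2027.
The shipment reaches the regional store: Feb 8, 2027 − 10 weeks = Nov 30, 2026.
The shipment reaches the national depot: Nov 30, 2026 − 8 weeks = Oct 5, 2026.
The lot is released from the manufacturer: Oct 5, 2026 − 10 weeks = Jul 27, 2026.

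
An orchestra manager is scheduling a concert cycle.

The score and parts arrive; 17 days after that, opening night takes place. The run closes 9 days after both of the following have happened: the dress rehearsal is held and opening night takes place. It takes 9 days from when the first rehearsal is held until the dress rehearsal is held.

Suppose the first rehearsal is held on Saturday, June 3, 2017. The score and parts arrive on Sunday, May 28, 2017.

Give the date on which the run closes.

The first rehearsal is held: Jun 3, 2017.
The dress rehearsal is held: Jun 3, 2017 + 9 days = Jun 12, 2017.
The score and parts arrive: May 28, 2017.
Opening night takes place: May 28, 2017 + 17 days = Jun 14, 2017.
Both prerequisites met — the dress rehearsal is held (Jun 12, 2017), opening night takes place (Jun 14, 2017); the later is Jun 14, 2017.
The run closes: Jun 14, 2017 + 9 days = Jun 23, 2017.

Friday, June 23, 2017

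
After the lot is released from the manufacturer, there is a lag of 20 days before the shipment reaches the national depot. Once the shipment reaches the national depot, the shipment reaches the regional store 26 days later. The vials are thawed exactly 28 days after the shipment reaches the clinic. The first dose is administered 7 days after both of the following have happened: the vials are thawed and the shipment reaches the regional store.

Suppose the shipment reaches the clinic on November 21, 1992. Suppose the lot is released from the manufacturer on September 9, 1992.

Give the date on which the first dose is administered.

The shipment reaches the clinic: Nov 21, 1992.
The vials are thawed: Nov 21, 1992 + 28 days = Dec 19, 1992.
The lot is released from the manufacturer: Sep 9, 1992.
The shipment reaches the national depot: Sep 9, 1992 + 20 days = Sep 29, 1992.
The shipment reaches the regional store: Sep 29, 1992 + 26 days = Oct 25, 1992.
Both prerequisites met — the vials are thawed (Dec 19, 1992), the shipment reaches the regional store (Oct 25, 1992); the later is Dec 19, 1992.
The first dose is administered: Dec 19, 1992 + 7 days = Dec 26, 1992.

December 26, 1992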